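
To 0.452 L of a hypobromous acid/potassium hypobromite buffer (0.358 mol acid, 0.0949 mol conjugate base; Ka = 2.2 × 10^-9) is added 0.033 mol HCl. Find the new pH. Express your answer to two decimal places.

Added H+ converts OBr- to HOBr: HOBr → 0.391 mol, OBr- → 0.0619 mol.
pKa = −log(2.2 × 10^-9) = 8.658
pH = pKa + log([A⁻]/[HA]) = 8.658 + log(0.0619/0.391) = 8.658 -0.800

pH = 7.86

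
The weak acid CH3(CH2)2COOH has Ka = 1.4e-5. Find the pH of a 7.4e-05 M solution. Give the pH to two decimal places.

pH = 4.59

CH3(CH2)2COOH ⇌ CH3(CH2)2COO- + H+
Ka = x²/(7.4e-05 − x) = 1.4 × 10^-5
Here C₀/Ka ≈ 5.29, so the small-x approximation fails. Use the quadratic:
x = [−1.4e-05 + √(1.4e-05² + 4.14e-09)]/2 = 2.59 × 10^-5 M
pH = −log(2.59 × 10^-5) = 4.59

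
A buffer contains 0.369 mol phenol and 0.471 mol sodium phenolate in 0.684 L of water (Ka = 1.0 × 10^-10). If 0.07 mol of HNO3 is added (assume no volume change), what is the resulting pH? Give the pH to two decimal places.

Added H+ converts C6H5O- to C6H5OH: C6H5OH → 0.439 mol, C6H5O- → 0.401 mol.
pKa = −log(1.0 × 10^-10) = 10.000
Henderson–Hasselbalch with mole ratio 0.401/0.439: pH = 10.000 + (-0.039)

pH = 9.96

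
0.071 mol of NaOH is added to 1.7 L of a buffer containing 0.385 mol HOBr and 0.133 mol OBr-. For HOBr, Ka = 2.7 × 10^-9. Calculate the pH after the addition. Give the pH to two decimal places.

OH- converts HOBr to OBr-: HOBr → 0.314 mol, OBr- → 0.204 mol.
pKa = −log(2.7 × 10^-9) = 8.569
Henderson–Hasselbalch with mole ratio 0.204/0.314: pH = 8.569 + (-0.187)

pH = 8.38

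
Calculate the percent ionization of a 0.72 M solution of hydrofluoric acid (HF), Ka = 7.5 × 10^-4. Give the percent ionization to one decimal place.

3.2%

HF ⇌ F- + H+; let x = [H+] at equilibrium.
x ≈ √(Ka·C₀) = √(7.5 × 10^-4 × 0.72) = 2.32 × 10^-2 M
Fraction ionized = 2.32 × 10^-2 / 0.72 = 0.0322 → 3.2%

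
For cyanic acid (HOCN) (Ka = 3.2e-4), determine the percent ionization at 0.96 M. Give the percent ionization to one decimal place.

HOCN ⇌ OCN- + H+; let x = [H+] at equilibrium.
x ≈ √(Ka·C₀) = √(3.2 × 10^-4 × 0.96) = 1.75 × 10^-2 M
Fraction ionized = 1.75 × 10^-2 / 0.96 = 0.0182 → 1.8%

1.8%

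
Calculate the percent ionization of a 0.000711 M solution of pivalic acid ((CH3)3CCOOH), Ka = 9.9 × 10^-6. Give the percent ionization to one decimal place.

(CH3)3CCOOH ⇌ (CH3)3CCOO- + H+; let x = [H+] at equilibrium.
Solve x² + 9.9e-06x − 7.04e-09 = 0 → x = 7.91 × 10^-5 M
Fraction ionized = 7.91 × 10^-5 / 0.000711 = 0.1113 → 11.1%

11.1%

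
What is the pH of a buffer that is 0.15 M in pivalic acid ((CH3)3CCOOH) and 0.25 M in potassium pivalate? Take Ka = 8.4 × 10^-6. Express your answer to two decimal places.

pKa = −log(8.4 × 10^-6) = 5.076
Using pH = pKa + log([base]/[acid]) with [base]/[acid] = 0.25/0.15:
pH = 5.076 + (+0.222) = 5.30

pH = 5.30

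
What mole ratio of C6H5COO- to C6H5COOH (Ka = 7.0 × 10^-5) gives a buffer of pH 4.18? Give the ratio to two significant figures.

pKa = -log(7.0 × 10^-5) = 4.155
pH = pKa + log(r) ⇒ log(r) = 4.18 − 4.155 = +0.025
r = [C6H5COO-]/[C6H5COOH] = 10^(+0.025) = 1.06

ratio = 1.1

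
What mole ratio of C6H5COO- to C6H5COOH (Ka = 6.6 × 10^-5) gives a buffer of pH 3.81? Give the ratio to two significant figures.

ratio = 0.43

pKa = -log(6.6 × 10^-5) = 4.180
pH = pKa + log(r) ⇒ log(r) = 3.81 − 4.180 = -0.370
r = [C6H5COO-]/[C6H5COOH] = 10^(-0.370) = 0.427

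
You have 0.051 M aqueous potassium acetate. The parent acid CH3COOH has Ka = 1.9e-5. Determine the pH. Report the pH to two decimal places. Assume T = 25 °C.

pH = 8.71

CH3COO- is the conjugate base of the weak acid CH3COOH.
Kb = Kw/Ka = 1.0×10^-14 / 1.9 × 10^-5 = 5.26 × 10^-10
From the ICE table, Kb = x²/(0.051 − x) = 5.26 × 10^-10.
Assume x ≪ 0.051: x ≈ √(5.26 × 10^-10 × 0.051) = 5.18 × 10^-6 M
Check: 0.01% ionized — well under 5%, approximation valid.
pOH = 5.29, so pH = 14.00 − pOH = 8.71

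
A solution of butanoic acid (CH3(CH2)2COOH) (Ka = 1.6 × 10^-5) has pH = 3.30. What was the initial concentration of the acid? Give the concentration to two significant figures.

C₀ = 1.6 × 10^-2 M

[H+] = 10^(-3.30) = 5.01 × 10^-4 M = x
Ka = x²/(C₀ − x) ⇒ C₀ = x + x²/Ka
C₀ = 5.01 × 10^-4 + (5.01 × 10^-4)²/(1.6 × 10^-5) = 1.62 × 10^-2 M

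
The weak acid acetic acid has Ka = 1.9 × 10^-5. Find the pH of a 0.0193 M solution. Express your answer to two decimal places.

CH3COOH ⇌ CH3COO- + H+
Ka = x²/(0.0193 − x) = 1.9 × 10^-5
Neglecting x in the denominator: x = √(1.9 × 10^-5 × 0.0193) = 6.06 × 10^-4 M
Check: 3.1% ionized — well under 5%, approximation valid.
pH = −log(6.06 × 10^-4) = 3.22

pH = 3.22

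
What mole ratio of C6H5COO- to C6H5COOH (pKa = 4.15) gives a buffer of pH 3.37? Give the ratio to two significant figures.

pH = pKa + log(r) ⇒ log(r) = 3.37 − 4.15 = -0.78
r = [C6H5COO-]/[C6H5COOH] = 10^(-0.78) = 0.166

ratio = 0.17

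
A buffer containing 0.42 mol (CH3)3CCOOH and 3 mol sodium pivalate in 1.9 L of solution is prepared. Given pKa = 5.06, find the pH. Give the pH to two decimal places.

pH = 5.91

Using pH = pKa + log([base]/[acid]) with [base]/[acid] = 3/0.42:
pH = 5.06 + (+0.854) = 5.91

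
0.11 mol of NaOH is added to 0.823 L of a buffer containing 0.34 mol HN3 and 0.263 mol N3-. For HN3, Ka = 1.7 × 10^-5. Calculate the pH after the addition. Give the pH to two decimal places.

pH = 4.98

OH- converts HN3 to N3-: HN3 → 0.23 mol, N3- → 0.373 mol.
pKa = −log(1.7 × 10^-5) = 4.770
Henderson–Hasselbalch with mole ratio 0.373/0.23: pH = 4.770 + (+0.210)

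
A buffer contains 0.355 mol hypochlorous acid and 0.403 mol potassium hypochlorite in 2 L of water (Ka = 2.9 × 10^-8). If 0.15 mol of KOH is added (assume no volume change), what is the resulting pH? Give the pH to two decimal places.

After neutralization: n(HOCl) = 0.205 mol, n(OCl-) = 0.553 mol.
pKa = −log(2.9 × 10^-8) = 7.538
Henderson–Hasselbalch with mole ratio 0.553/0.205: pH = 7.538 + (+0.431)

pH = 7.97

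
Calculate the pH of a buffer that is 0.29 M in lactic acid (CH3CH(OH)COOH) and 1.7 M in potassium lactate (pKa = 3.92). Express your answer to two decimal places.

Using pH = pKa + log([base]/[acid]) with [base]/[acid] = 1.7/0.29:
pH = 3.92 + (+0.768) = 4.69

pH = 4.69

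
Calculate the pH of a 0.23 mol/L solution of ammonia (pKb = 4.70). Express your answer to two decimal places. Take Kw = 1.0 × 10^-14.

NH3 + H2O ⇌ NH4+ + OH-
Kb = 10^(−4.70) = 2.00 × 10^-5
Kb = [OH-]²/(0.23 − [OH-]) = 2.00 × 10^-5
Since Kb ≪ C₀, [OH-] ≈ √(Kb·C₀) = 2.14 × 10^-3 M.
Check: 0.93% ionized — well under 5%, approximation valid.
pOH = 2.67, so pH = 14.00 − pOH = 11.33

pH = 11.33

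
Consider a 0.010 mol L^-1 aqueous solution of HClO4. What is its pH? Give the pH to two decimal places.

pH = 2.00

HClO4 is a strong acid and dissociates completely, so [H+] = 0.010 M.
pH = -log(0.01) = 2.00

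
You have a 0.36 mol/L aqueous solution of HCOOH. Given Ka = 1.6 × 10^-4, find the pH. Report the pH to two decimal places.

HCOOH ⇌ HCOO- + H+
Let x = [H+] at equilibrium. Ka = x²/(0.36 − x).
Neglecting x in the denominator: x = √(1.6 × 10^-4 × 0.36) = 7.59 × 10^-3 M
pH = −log[H+] = −log(7.59 × 10^-3) = 2.12

pH = 2.12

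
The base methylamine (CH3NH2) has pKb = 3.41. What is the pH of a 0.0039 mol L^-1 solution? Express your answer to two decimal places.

pH = 11.02

CH3NH2 + H2O ⇌ CH3NH3+ + OH-
Kb = 10^(−3.41) = 3.89 × 10^-4
Kb = x²/(0.0039 − x) = 3.89 × 10^-4
x is not negligible relative to C₀; solve x² + 0.000389·x − 1.52e-06 = 0.
x = (−Kb + √(Kb² + 4·Kb·C₀))/2 = 1.05 × 10^-3 M
pOH = −log(1.05 × 10^-3) = 2.98; pH = 14.00 − 2.98 = 11.02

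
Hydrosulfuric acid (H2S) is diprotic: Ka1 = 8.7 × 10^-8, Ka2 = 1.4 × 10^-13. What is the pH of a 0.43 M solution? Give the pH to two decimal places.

pH = 3.71

Since Ka1 ≫ Ka2, the first ionization dominates [H+].
Ka1 = x²/(0.43 − x) = 8.7 × 10^-8
x ≈ √(8.7 × 10^-8 × 0.43) = 1.93 × 10^-4 M
pH = −log(1.93 × 10^-4) = 3.71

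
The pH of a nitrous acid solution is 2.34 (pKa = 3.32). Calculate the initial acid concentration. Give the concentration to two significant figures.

C₀ = 4.8 × 10^-2 M

[H+] = 10^(-2.34) = 4.57 × 10^-3 M = x
Ka = 10^(−3.32) = 4.79 × 10^-4
Ka = x²/(C₀ − x) ⇒ C₀ = x + x²/Ka
C₀ = 4.57 × 10^-3 + (4.57 × 10^-3)²/(4.79 × 10^-4) = 4.82 × 10^-2 M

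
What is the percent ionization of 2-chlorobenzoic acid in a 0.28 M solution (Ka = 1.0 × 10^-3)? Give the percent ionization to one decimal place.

ClC6H4COOH ⇌ ClC6H4COO- + H+; let x = [H+] at equilibrium.
Ka = x²/(C₀ − x); solving the quadratic gives x = 1.62 × 10^-2 M.
Fraction ionized = 1.62 × 10^-2 / 0.28 = 0.0579 → 5.8%

5.8%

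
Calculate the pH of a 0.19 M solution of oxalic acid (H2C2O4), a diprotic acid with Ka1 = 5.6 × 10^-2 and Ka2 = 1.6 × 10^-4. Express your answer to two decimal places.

Since Ka1 ≫ Ka2, the first ionization dominates [H+].
Ka1 = x²/(0.19 − x) = 5.6 × 10^-2
Solving the quadratic: x = (−Ka1 + √(Ka1² + 4·Ka1·C₀))/2 = 7.89 × 10^-2 M
pH = −log(7.89 × 10^-2) = 1.10

pH = 1.10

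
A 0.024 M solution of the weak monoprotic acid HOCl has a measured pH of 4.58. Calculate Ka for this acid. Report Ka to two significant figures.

Ka = 2.9 × 10^-8

[H+] = 10^(-4.58) = 2.63 × 10^-5 M
At equilibrium [HA] = 0.024 − 2.63 × 10^-5 = 2.40 × 10^-2 M
Ka = [H+][A-]/[HA] = (2.63 × 10^-5)² / 2.40 × 10^-2 = 2.9 × 10^-8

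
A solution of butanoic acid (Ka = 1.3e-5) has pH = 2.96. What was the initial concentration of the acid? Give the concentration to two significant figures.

[H+] = 10^(-2.96) = 1.10 × 10^-3 M = x
Ka = x²/(C₀ − x) ⇒ C₀ = x + x²/Ka
C₀ = 1.10 × 10^-3 + (1.10 × 10^-3)²/(1.3 × 10^-5) = 9.42 × 10^-2 M

C₀ = 9.4 × 10^-2 M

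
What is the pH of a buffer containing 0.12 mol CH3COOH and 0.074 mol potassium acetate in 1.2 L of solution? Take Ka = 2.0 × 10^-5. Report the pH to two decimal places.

pH = 4.49

pKa = −log(2.0 × 10^-5) = 4.699
pH = pKa + log([A⁻]/[HA]) = 4.699 + log(0.074/0.12)
pH = 4.699 + (-0.210) = 4.49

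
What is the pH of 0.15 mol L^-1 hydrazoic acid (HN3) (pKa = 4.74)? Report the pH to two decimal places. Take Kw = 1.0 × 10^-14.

pH = 2.78

HN3 ⇌ N3- + H+
Ka = 10^(−4.74) = 1.82 × 10^-5
Ka = x²/(0.15 − x) = 1.82 × 10^-5
Since Ka ≪ C₀, x ≈ √(Ka·C₀) = 1.65 × 10^-3 M.
pH = −log[H+] = −log(1.65 × 10^-3) = 2.78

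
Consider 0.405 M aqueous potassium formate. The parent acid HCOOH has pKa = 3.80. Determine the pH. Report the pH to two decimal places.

pH = 8.70

HCOO- is the conjugate base of the weak acid HCOOH.
Ka = 10^(−3.80) = 1.58 × 10^-4
Kb = Kw/Ka = 1.0×10^-14 / 1.58 × 10^-4 = 6.33 × 10^-11
Kb = x²/(0.405 − x) = 6.33 × 10^-11
Since Kb ≪ C₀, x ≈ √(Kb·C₀) = 5.06 × 10^-6 M.
(x/C₀ = 0.0013% < 5%, so the approximation holds.)
pOH = −log(5.06 × 10^-6) = 5.30; pH = 14.00 − 5.30 = 8.70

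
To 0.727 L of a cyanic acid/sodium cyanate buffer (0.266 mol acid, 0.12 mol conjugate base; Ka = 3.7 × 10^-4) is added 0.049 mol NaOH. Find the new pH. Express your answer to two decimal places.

After neutralization: n(HOCN) = 0.217 mol, n(OCN-) = 0.169 mol.
pKa = −log(3.7 × 10^-4) = 3.432
Henderson–Hasselbalch with mole ratio 0.169/0.217: pH = 3.432 + (-0.109)

pH = 3.32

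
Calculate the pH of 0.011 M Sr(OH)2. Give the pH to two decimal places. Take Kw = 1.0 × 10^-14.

pH = 12.34

Sr(OH)2 is a strong base (each formula unit releases 2 OH-); [OH-] = 0.022 M.
pOH = -log(0.022) = 1.66
pH = 14.00 - 1.66 = 12.34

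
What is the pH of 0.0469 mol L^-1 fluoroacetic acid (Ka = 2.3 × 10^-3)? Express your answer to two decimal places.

pH = 2.03

FCH2COOH ⇌ FCH2COO- + H+
From the ICE table, Ka = [H+]²/(0.0469 − [H+]) = 2.3 × 10^-3.
The 5% rule fails; solving [H+]² + Ka·[H+] − Ka·C₀ = 0 exactly:
[H+] = [−0.0023 + √(0.0023² + 0.000431)]/2 = 9.30 × 10^-3 M
pH = −log(9.30 × 10^-3) = 2.03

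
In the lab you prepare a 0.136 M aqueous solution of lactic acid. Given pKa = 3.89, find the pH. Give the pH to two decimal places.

CH3CH(OH)COOH ⇌ CH3CH(OH)COO- + H+
Ka = 10^(−3.89) = 1.29 × 10^-4
From the ICE table, Ka = x²/(0.136 − x) = 1.29 × 10^-4.
Neglecting x in the denominator: x = √(1.29 × 10^-4 × 0.136) = 4.19 × 10^-3 M
Check: 3.1% ionized — well under 5%, approximation valid.
pH = −log[H+] = −log(4.19 × 10^-3) = 2.38

pH = 2.38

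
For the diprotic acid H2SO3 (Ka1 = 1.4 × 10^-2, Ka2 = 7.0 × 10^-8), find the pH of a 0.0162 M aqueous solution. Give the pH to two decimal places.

pH = 2.02

Ka1 ≫ Ka2, so treat the first dissociation as the only significant source of H+.
Ka1 = x²/(0.0162 − x) = 1.4 × 10^-2
Solving the quadratic: x = (−Ka1 + √(Ka1² + 4·Ka1·C₀))/2 = 9.61 × 10^-3 M
pH = −log(9.61 × 10^-3) = 2.02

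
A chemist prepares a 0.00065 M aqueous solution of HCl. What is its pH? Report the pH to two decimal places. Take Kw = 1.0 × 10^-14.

HCl is a strong acid and dissociates completely, so [H+] = 0.00065 M.
pH = -log(0.00065) = 3.19

pH = 3.19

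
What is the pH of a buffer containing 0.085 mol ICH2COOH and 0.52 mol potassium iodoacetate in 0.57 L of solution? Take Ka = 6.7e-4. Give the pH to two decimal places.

pKa = −log(6.7 × 10^-4) = 3.174
Using pH = pKa + log([base]/[acid]) with [base]/[acid] = 0.52/0.085:
pH = 3.174 + (+0.787) = 3.96

pH = 3.96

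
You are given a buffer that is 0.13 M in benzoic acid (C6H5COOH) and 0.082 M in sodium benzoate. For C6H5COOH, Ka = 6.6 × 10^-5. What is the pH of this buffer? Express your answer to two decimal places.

pH = 3.98

pKa = −log(6.6 × 10^-5) = 4.180
Using pH = pKa + log([base]/[acid]) with [base]/[acid] = 0.082/0.13:
pH = 4.180 + (-0.200) = 3.98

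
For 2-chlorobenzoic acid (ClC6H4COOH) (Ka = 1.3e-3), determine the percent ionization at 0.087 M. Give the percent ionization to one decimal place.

11.5%

ClC6H4COOH ⇌ ClC6H4COO- + H+; let x = [H+] at equilibrium.
Solve x² + 0.0013x − 0.000113 = 0 → x = 1.00 × 10^-2 M
Fraction ionized = 1.00 × 10^-2 / 0.087 = 0.1149 → 11.5%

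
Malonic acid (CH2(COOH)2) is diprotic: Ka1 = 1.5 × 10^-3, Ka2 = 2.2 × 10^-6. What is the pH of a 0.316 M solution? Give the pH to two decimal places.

pH = 1.68

Since Ka1 ≫ Ka2, the first ionization dominates [H+].
Ka1 = x²/(0.316 − x) = 1.5 × 10^-3
Solving the quadratic: x = (−Ka1 + √(Ka1² + 4·Ka1·C₀))/2 = 2.10 × 10^-2 M
pH = −log(2.10 × 10^-2) = 1.68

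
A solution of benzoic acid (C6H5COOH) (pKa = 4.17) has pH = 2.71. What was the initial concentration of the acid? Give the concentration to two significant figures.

[H+] = 10^(-2.71) = 1.95 × 10^-3 M = x
Ka = 10^(−4.17) = 6.76 × 10^-5
Ka = x²/(C₀ − x) ⇒ C₀ = x + x²/Ka
C₀ = 1.95 × 10^-3 + (1.95 × 10^-3)²/(6.76 × 10^-5) = 5.82 × 10^-2 M

C₀ = 5.8 × 10^-2 M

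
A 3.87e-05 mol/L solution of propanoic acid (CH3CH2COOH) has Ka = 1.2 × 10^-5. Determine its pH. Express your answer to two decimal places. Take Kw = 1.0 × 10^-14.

pH = 4.79

CH3CH2COOH ⇌ CH3CH2COO- + H+
From the ICE table, Ka = x²/(3.87e-05 − x) = 1.2 × 10^-5.
Here C₀/Ka ≈ 3.22, so the small-x approximation fails. Use the quadratic:
x = [−1.2e-05 + √(1.2e-05² + 1.86e-09)]/2 = 1.64 × 10^-5 M
pH = −log(1.64 × 10^-5) = 4.79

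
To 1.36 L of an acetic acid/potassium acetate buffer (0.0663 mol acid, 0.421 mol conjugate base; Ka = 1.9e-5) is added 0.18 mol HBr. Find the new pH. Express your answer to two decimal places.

Added H+ converts CH3COO- to CH3COOH: CH3COOH → 0.246 mol, CH3COO- → 0.241 mol.
pKa = −log(1.9 × 10^-5) = 4.721
Henderson–Hasselbalch with mole ratio 0.241/0.246: pH = 4.721 + (-0.009)

pH = 4.71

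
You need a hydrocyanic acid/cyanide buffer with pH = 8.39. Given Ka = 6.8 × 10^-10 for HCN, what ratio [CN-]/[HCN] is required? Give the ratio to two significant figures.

pKa = -log(6.8 × 10^-10) = 9.167
pH = pKa + log(r) ⇒ log(r) = 8.39 − 9.167 = -0.777
r = [CN-]/[HCN] = 10^(-0.777) = 0.167

ratio = 0.17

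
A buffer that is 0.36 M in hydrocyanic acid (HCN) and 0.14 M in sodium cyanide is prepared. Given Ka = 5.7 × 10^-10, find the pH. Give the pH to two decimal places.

pH = 8.83

pKa = −log(5.7 × 10^-10) = 9.244
Henderson–Hasselbalch: pH = pKa + log([CN-]/[HCN]) = 9.244 + log(0.14/0.36)
pH = 9.244 + (-0.410) = 8.83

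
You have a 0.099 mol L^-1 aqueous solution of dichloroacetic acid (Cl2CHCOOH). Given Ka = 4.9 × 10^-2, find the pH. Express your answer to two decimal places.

pH = 1.31

Cl2CHCOOH ⇌ Cl2CHCOO- + H+
Ka = x²/(0.099 − x) = 4.9 × 10^-2
x is not negligible relative to C₀; solve x² + 0.049·x − 0.00485 = 0.
x = [−0.049 + √(0.049² + 0.0194)]/2 = 4.93 × 10^-2 M
pH = −log(4.93 × 10^-2) = 1.31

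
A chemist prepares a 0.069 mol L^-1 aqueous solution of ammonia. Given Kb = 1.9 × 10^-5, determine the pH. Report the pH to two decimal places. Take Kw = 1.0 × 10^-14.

pH = 11.06

NH3 + H2O ⇌ NH4+ + OH-
From the ICE table, Kb = [OH-]²/(0.069 − [OH-]) = 1.9 × 10^-5.
Since Kb ≪ C₀, [OH-] ≈ √(Kb·C₀) = 1.14 × 10^-3 M.
Check: 1.7% ionized — well under 5%, approximation valid.
pOH = 2.94, so pH = 14.00 − pOH = 11.06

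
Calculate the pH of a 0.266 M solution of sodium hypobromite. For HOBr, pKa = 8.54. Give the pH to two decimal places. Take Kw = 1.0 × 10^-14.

pH = 10.98

OBr- is the conjugate base of the weak acid HOBr.
Ka = 10^(−8.54) = 2.88 × 10^-9
Kb = Kw/Ka = 1.0×10^-14 / 2.88 × 10^-9 = 3.47 × 10^-6
From the ICE table, Kb = [OH-]²/(0.266 − [OH-]) = 3.47 × 10^-6.
Since Kb ≪ C₀, [OH-] ≈ √(Kb·C₀) = 9.61 × 10^-4 M.
Check: 0.36% ionized — well under 5%, approximation valid.
pOH = 3.02, so pH = 14.00 − pOH = 10.98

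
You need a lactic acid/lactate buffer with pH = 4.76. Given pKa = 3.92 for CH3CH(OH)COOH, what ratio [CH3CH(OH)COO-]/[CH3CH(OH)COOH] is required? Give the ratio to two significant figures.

pH = pKa + log(r) ⇒ log(r) = 4.76 − 3.92 = +0.84
r = [CH3CH(OH)COO-]/[CH3CH(OH)COOH] = 10^(+0.84) = 6.92

ratio = 6.9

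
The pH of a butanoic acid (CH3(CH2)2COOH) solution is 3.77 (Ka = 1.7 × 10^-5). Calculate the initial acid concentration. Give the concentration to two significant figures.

[H+] = 10^(-3.77) = 1.70 × 10^-4 M = x
Ka = x²/(C₀ − x) ⇒ C₀ = x + x²/Ka
C₀ = 1.70 × 10^-4 + (1.70 × 10^-4)²/(1.7 × 10^-5) = 1.87 × 10^-3 M

C₀ = 1.9 × 10^-3 M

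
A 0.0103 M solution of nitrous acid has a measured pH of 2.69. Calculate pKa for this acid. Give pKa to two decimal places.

[H+] = 10^(-2.69) = 2.04 × 10^-3 M
At equilibrium [HA] = 0.0103 − 2.04 × 10^-3 = 8.26 × 10^-3 M
Ka = [H+][A-]/[HA] = (2.04 × 10^-3)² / 8.26 × 10^-3 = 5.04 × 10^-4
pKa = -log(5.04 × 10^-4) = 3.30

pKa = 3.30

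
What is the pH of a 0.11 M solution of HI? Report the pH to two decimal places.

pH = 0.96

HI is a strong acid and dissociates completely, so [H+] = 0.11 M.
pH = -log(0.11) = 0.96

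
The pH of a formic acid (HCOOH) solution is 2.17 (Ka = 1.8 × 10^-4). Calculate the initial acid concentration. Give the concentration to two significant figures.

[H+] = 10^(-2.17) = 6.76 × 10^-3 M = x
Ka = x²/(C₀ − x) ⇒ C₀ = x + x²/Ka
C₀ = 6.76 × 10^-3 + (6.76 × 10^-3)²/(1.8 × 10^-4) = 2.61 × 10^-1 M

C₀ = 2.6 × 10^-1 M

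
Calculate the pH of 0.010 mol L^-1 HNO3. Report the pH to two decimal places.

HNO3 is a strong acid and dissociates completely, so [H+] = 0.010 M.
pH = -log(0.01) = 2.00

pH = 2.00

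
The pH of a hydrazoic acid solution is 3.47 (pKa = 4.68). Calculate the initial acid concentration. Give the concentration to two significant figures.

[H+] = 10^(-3.47) = 3.39 × 10^-4 M = x
Ka = 10^(−4.68) = 2.09 × 10^-5
Ka = x²/(C₀ − x) ⇒ C₀ = x + x²/Ka
C₀ = 3.39 × 10^-4 + (3.39 × 10^-4)²/(2.09 × 10^-5) = 5.84 × 10^-3 M

C₀ = 5.8 × 10^-3 M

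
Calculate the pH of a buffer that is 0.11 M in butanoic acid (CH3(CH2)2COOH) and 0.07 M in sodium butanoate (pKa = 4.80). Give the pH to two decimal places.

pH = 4.60

Henderson–Hasselbalch: pH = pKa + log([CH3(CH2)2COO-]/[CH3(CH2)2COOH]) = 4.80 + log(0.07/0.11)
pH = 4.80 + (-0.196) = 4.60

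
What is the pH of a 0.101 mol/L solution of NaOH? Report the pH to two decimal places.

pH = 13.00

NaOH is a strong base; [OH-] = 0.101 M.
pOH = -log(0.101) = 1.00
pH = 14.00 - 1.00 = 13.00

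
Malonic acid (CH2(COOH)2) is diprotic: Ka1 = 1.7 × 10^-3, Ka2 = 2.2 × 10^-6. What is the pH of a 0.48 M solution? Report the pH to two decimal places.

pH = 1.56

Since Ka1 ≫ Ka2, the first ionization dominates [H+].
Ka1 = x²/(0.48 − x) = 1.7 × 10^-3
Solving the quadratic: x = (−Ka1 + √(Ka1² + 4·Ka1·C₀))/2 = 2.77 × 10^-2 M
pH = −log(2.77 × 10^-2) = 1.56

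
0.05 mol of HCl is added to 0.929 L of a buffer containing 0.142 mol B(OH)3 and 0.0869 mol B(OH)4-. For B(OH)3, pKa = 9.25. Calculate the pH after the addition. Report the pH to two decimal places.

pH = 8.53

After neutralization: n(B(OH)3) = 0.192 mol, n(B(OH)4-) = 0.0369 mol.
pH = pKa + log(n_B(OH)4-/n_B(OH)3) = 9.25 + log(0.0369/0.192) = 9.25 + (-0.716)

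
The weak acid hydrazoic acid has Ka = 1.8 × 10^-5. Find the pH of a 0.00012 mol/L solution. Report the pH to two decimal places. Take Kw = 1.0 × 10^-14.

HN3 ⇌ N3- + H+
From the ICE table, Ka = [H+]²/(0.00012 − [H+]) = 1.8 × 10^-5.
The 5% rule fails; solving [H+]² + Ka·[H+] − Ka·C₀ = 0 exactly:
[H+] = [−1.8e-05 + √(1.8e-05² + 8.64e-09)]/2 = 3.83 × 10^-5 M
pH = −log(3.83 × 10^-5) = 4.42

pH = 4.42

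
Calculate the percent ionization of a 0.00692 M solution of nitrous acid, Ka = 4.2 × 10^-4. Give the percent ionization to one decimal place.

21.8%

HNO2 ⇌ NO2- + H+; let x = [H+] at equilibrium.
Ka = x²/(C₀ − x); solving the quadratic gives x = 1.51 × 10^-3 M.
Fraction ionized = 1.51 × 10^-3 / 0.00692 = 0.2182 → 21.8%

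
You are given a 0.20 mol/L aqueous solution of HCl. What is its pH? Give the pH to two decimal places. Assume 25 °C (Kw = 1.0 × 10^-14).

pH = 0.70

HCl is a strong acid and dissociates completely, so [H+] = 0.20 M.
pH = -log(0.2) = 0.70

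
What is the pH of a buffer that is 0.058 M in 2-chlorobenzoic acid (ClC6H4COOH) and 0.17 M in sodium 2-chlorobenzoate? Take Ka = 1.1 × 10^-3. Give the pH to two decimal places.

pKa = −log(1.1 × 10^-3) = 2.959
Using pH = pKa + log([base]/[acid]) with [base]/[acid] = 0.17/0.058:
pH = 2.959 + (+0.467) = 3.43

pH = 3.43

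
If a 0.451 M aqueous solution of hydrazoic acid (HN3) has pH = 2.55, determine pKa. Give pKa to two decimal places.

[H+] = 10^(-2.55) = 2.82 × 10^-3 M
At equilibrium [HA] = 0.451 − 2.82 × 10^-3 = 4.48 × 10^-1 M
Ka = [H+][A-]/[HA] = (2.82 × 10^-3)² / 4.48 × 10^-1 = 1.78 × 10^-5
pKa = -log(1.78 × 10^-5) = 4.75

pKa = 4.75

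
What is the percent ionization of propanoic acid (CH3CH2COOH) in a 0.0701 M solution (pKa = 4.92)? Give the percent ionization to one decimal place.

1.3%

CH3CH2COOH ⇌ CH3CH2COO- + H+; let x = [H+] at equilibrium.
Ka = 10^(−4.92) = 1.20 × 10^-5
x ≈ √(Ka·C₀) = √(1.20 × 10^-5 × 0.0701) = 9.17 × 10^-4 M
Fraction ionized = 9.17 × 10^-4 / 0.0701 = 0.0131 → 1.3%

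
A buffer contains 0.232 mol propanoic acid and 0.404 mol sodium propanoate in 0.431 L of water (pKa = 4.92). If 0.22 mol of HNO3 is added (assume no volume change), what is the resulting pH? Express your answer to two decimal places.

pH = 4.53

Added H+ converts CH3CH2COO- to CH3CH2COOH: CH3CH2COOH → 0.452 mol, CH3CH2COO- → 0.184 mol.
pH = pKa + log([A⁻]/[HA]) = 4.92 + log(0.184/0.452) = 4.92 -0.390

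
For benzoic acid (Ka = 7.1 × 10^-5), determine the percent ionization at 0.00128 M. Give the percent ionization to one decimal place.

20.9%

C6H5COOH ⇌ C6H5COO- + H+; let x = [H+] at equilibrium.
Ka = x²/(C₀ − x); solving the quadratic gives x = 2.68 × 10^-4 M.
% ionization = x/C₀ × 100% = 2.68 × 10^-4/0.00128 × 100% = 20.9%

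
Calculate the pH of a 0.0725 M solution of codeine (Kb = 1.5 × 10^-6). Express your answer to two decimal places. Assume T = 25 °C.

pH = 10.52

C18H21NO3 + H2O ⇌ C18H22NO3+ + OH-
Kb = x²/(0.0725 − x) = 1.5 × 10^-6
Assume x ≪ 0.0725: x ≈ √(1.5 × 10^-6 × 0.0725) = 3.30 × 10^-4 M
Check: 0.45% ionized — well under 5%, approximation valid.
pOH = 3.48, so pH = 14.00 − pOH = 10.52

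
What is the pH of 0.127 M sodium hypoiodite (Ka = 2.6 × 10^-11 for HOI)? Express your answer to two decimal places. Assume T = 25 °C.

OI- is the conjugate base of the weak acid HOI.
Kb = Kw/Ka = 1.0×10^-14 / 2.6 × 10^-11 = 3.85 × 10^-4
From the ICE table, Kb = [OH-]²/(0.127 − [OH-]) = 3.85 × 10^-4.
[OH-] is not negligible relative to C₀; solve [OH-]² + 0.000385·[OH-] − 4.89e-05 = 0.
[OH-] = [−0.000385 + √(0.000385² + 0.000196)]/2 = 6.80 × 10^-3 M
pOH = −log(6.80 × 10^-3) = 2.17; pH = 14.00 − 2.17 = 11.83

pH = 11.83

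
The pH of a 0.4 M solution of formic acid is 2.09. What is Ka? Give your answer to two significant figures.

[H+] = 10^(-2.09) = 8.13 × 10^-3 M
At equilibrium [HA] = 0.4 − 8.13 × 10^-3 = 3.92 × 10^-1 M
Ka = [H+][A-]/[HA] = (8.13 × 10^-3)² / 3.92 × 10^-1 = 1.7 × 10^-4

Ka = 1.7 × 10^-4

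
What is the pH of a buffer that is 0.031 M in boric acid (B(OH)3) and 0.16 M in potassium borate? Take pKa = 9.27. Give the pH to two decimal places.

pH = 9.98

Henderson–Hasselbalch: pH = pKa + log([B(OH)4-]/[B(OH)3]) = 9.27 + log(0.16/0.031)
pH = 9.27 + (+0.713) = 9.98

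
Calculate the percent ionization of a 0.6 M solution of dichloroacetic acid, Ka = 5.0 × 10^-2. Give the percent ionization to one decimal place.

25.0%

Cl2CHCOOH ⇌ Cl2CHCOO- + H+; let x = [H+] at equilibrium.
Solve x² + 0.05x − 0.03 = 0 → x = 1.50 × 10^-1 M
% ionization = x/C₀ × 100% = 1.50 × 10^-1/0.6 × 100% = 25.0%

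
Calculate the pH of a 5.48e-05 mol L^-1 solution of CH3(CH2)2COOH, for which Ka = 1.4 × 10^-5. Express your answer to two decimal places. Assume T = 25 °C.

CH3(CH2)2COOH ⇌ CH3(CH2)2COO- + H+
Ka = [H+]²/(5.48e-05 − [H+]) = 1.4 × 10^-5
Here C₀/Ka ≈ 3.91, so the small-[H+] approximation fails. Use the quadratic:
[H+] = [−1.4e-05 + √(1.4e-05² + 3.07e-09)]/2 = 2.16 × 10^-5 M
pH = −log[H+] = −log(2.16 × 10^-5) = 4.67

pH = 4.67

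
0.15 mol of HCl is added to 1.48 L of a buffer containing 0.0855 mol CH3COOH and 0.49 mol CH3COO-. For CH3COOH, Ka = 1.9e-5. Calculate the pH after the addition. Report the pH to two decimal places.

pH = 4.88

After neutralization: n(CH3COOH) = 0.235 mol, n(CH3COO-) = 0.34 mol.
pKa = −log(1.9 × 10^-5) = 4.721
Henderson–Hasselbalch with mole ratio 0.34/0.235: pH = 4.721 + (+0.160)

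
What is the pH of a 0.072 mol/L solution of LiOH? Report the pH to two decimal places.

LiOH is a strong base; [OH-] = 0.072 M.
pOH = -log(0.072) = 1.14
pH = 14.00 - 1.14 = 12.86

pH = 12.86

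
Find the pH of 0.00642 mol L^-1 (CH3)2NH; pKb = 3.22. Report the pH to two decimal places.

(CH3)2NH + H2O ⇌ (CH3)2NH2+ + OH-
Kb = 10^(−3.22) = 6.03 × 10^-4
From the ICE table, Kb = x²/(0.00642 − x) = 6.03 × 10^-4.
x is not negligible relative to C₀; solve x² + 0.000603·x − 3.87e-06 = 0.
x = [−0.000603 + √(0.000603² + 1.55e-05)]/2 = 1.69 × 10^-3 M
pOH = 2.77, so pH = 14.00 − pOH = 11.23

pH = 11.23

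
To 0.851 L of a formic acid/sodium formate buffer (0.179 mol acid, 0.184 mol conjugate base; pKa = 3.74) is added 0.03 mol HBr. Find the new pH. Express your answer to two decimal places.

After neutralization: n(HCOOH) = 0.209 mol, n(HCOO-) = 0.154 mol.
Henderson–Hasselbalch with mole ratio 0.154/0.209: pH = 3.74 + (-0.133)

pH = 3.61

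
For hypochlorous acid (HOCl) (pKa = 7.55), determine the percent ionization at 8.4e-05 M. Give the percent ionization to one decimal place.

1.8%

HOCl ⇌ OCl- + H+; let x = [H+] at equilibrium.
Ka = 10^(−7.55) = 2.82 × 10^-8
x ≈ √(Ka·C₀) = √(2.82 × 10^-8 × 8.4e-05) = 1.54 × 10^-6 M
% ionization = x/C₀ × 100% = 1.54 × 10^-6/8.4e-05 × 100% = 1.8%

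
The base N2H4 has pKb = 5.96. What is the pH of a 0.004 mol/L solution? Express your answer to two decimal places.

pH = 9.82

N2H4 + H2O ⇌ N2H5+ + OH-
Kb = 10^(−5.96) = 1.10 × 10^-6
From the ICE table, Kb = [OH-]²/(0.004 − [OH-]) = 1.10 × 10^-6.
Neglecting [OH-] in the denominator: [OH-] = √(1.10 × 10^-6 × 0.004) = 6.63 × 10^-5 M
pOH = 4.18, so pH = 14.00 − pOH = 9.82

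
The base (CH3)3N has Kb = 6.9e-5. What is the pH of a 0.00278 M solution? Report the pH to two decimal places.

pH = 10.61

(CH3)3N + H2O ⇌ (CH3)3NH+ + OH-
From the ICE table, Kb = [OH-]²/(0.00278 − [OH-]) = 6.9 × 10^-5.
Here C₀/Kb ≈ 40.3, so the small-[OH-] approximation fails. Use the quadratic:
[OH-] = (−Kb + √(Kb² + 4·Kb·C₀))/2 = 4.05 × 10^-4 M
pOH = −log(4.05 × 10^-4) = 3.39; pH = 14.00 − 3.39 = 10.61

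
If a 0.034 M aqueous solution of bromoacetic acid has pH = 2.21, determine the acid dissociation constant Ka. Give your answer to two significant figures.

[H+] = 10^(-2.21) = 6.17 × 10^-3 M
At equilibrium [HA] = 0.034 − 6.17 × 10^-3 = 2.78 × 10^-2 M
Ka = [H+][A-]/[HA] = (6.17 × 10^-3)² / 2.78 × 10^-2 = 1.4 × 10^-3

Ka = 1.4 × 10^-3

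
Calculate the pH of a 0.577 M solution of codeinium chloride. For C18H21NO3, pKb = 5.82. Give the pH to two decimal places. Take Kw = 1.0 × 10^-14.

pH = 4.21

C18H22NO3+ is the conjugate acid of the weak base C18H21NO3.
Kb = 10^(−5.82) = 1.51 × 10^-6
Ka = Kw/Kb = 1.0×10^-14 / 1.51 × 10^-6 = 6.62 × 10^-9
Ka = [H+]²/(0.577 − [H+]) = 6.62 × 10^-9
Assume [H+] ≪ 0.577: [H+] ≈ √(6.62 × 10^-9 × 0.577) = 6.18 × 10^-5 M
Check: 0.011% ionized — well under 5%, approximation valid.
pH = −log[H+] = −log(6.18 × 10^-5) = 4.21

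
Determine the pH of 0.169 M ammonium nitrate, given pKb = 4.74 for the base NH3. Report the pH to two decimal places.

NH4+ is the conjugate acid of the weak base NH3.
Kb = 10^(−4.74) = 1.82 × 10^-5
Ka = Kw/Kb = 1.0×10^-14 / 1.82 × 10^-5 = 5.49 × 10^-10
From the ICE table, Ka = [H+]²/(0.169 − [H+]) = 5.49 × 10^-10.
Neglecting [H+] in the denominator: [H+] = √(5.49 × 10^-10 × 0.169) = 9.63 × 10^-6 M
pH = −log(9.63 × 10^-6) = 5.02

pH = 5.02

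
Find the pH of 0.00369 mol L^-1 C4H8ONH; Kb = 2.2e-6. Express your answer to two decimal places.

C4H8ONH + H2O ⇌ C4H8ONH2+ + OH-
From the ICE table, Kb = x²/(0.00369 − x) = 2.2 × 10^-6.
Neglecting x in the denominator: x = √(2.2 × 10^-6 × 0.00369) = 9.01 × 10^-5 M
(x/C₀ = 2.4% < 5%, so the approximation holds.)
pOH = 4.05, so pH = 14.00 − pOH = 9.95

pH = 9.95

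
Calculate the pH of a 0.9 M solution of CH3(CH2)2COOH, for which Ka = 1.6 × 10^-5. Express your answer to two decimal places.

pH = 2.42

CH3(CH2)2COOH ⇌ CH3(CH2)2COO- + H+
Ka = x²/(0.9 − x) = 1.6 × 10^-5
Since Ka ≪ C₀, x ≈ √(Ka·C₀) = 3.79 × 10^-3 M.
Check: 0.42% ionized — well under 5%, approximation valid.
pH = −log(3.79 × 10^-3) = 2.42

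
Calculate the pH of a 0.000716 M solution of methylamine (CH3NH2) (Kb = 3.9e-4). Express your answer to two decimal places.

CH3NH2 + H2O ⇌ CH3NH3+ + OH-
From the ICE table, Kb = [OH-]²/(0.000716 − [OH-]) = 3.9 × 10^-4.
[OH-] is not negligible relative to C₀; solve [OH-]² + 0.00039·[OH-] − 2.79e-07 = 0.
[OH-] = [−0.00039 + √(0.00039² + 1.12e-06)]/2 = 3.68 × 10^-4 M
pOH = −log(3.68 × 10^-4) = 3.43; pH = 14.00 − 3.43 = 10.57

pH = 10.57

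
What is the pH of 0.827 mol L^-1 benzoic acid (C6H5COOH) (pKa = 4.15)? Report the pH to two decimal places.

pH = 2.12

C6H5COOH ⇌ C6H5COO- + H+
Ka = 10^(−4.15) = 7.08 × 10^-5
From the ICE table, Ka = x²/(0.827 − x) = 7.08 × 10^-5.
Neglecting x in the denominator: x = √(7.08 × 10^-5 × 0.827) = 7.65 × 10^-3 M
pH = −log[H+] = −log(7.65 × 10^-3) = 2.12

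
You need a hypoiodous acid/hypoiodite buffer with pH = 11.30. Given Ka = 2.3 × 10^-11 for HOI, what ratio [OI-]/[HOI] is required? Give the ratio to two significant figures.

ratio = 4.6

pKa = -log(2.3 × 10^-11) = 10.638
pH = pKa + log(r) ⇒ log(r) = 11.30 − 10.638 = +0.662
r = [OI-]/[HOI] = 10^(+0.662) = 4.59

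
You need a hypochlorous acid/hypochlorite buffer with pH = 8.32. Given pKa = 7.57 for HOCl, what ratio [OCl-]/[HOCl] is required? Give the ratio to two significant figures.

pH = pKa + log(r) ⇒ log(r) = 8.32 − 7.57 = +0.75
r = [OCl-]/[HOCl] = 10^(+0.75) = 5.62

ratio = 5.6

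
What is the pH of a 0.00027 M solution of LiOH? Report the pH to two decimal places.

LiOH is a strong base; [OH-] = 0.00027 M.
pOH = -log(0.00027) = 3.57
pH = 14.00 - 3.57 = 10.43

pH = 10.43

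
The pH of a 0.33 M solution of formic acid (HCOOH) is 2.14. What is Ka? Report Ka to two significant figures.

Ka = 1.6 × 10^-4

[H+] = 10^(-2.14) = 7.24 × 10^-3 M
At equilibrium [HA] = 0.33 − 7.24 × 10^-3 = 3.23 × 10^-1 M
Ka = [H+][A-]/[HA] = (7.24 × 10^-3)² / 3.23 × 10^-1 = 1.6 × 10^-4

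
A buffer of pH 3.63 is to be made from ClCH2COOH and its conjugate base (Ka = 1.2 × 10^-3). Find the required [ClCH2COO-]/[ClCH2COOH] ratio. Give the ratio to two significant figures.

pKa = -log(1.2 × 10^-3) = 2.921
pH = pKa + log(r) ⇒ log(r) = 3.63 − 2.921 = +0.709
r = [ClCH2COO-]/[ClCH2COOH] = 10^(+0.709) = 5.12

ratio = 5.1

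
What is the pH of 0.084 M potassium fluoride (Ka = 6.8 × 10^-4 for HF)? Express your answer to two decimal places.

F- is the conjugate base of the weak acid HF.
Kb = Kw/Ka = 1.0×10^-14 / 6.8 × 10^-4 = 1.47 × 10^-11
From the ICE table, Kb = x²/(0.084 − x) = 1.47 × 10^-11.
Assume x ≪ 0.084: x ≈ √(1.47 × 10^-11 × 0.084) = 1.11 × 10^-6 M
Check: 0.0013% ionized — well under 5%, approximation valid.
pOH = 5.95, so pH = 14.00 − pOH = 8.05

pH = 8.05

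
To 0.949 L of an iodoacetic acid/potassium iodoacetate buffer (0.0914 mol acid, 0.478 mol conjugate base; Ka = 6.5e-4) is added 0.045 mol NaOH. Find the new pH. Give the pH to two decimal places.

pH = 4.24

OH- converts ICH2COOH to ICH2COO-: ICH2COOH → 0.0464 mol, ICH2COO- → 0.523 mol.
pKa = −log(6.5 × 10^-4) = 3.187
Henderson–Hasselbalch with mole ratio 0.523/0.0464: pH = 3.187 + (+1.052)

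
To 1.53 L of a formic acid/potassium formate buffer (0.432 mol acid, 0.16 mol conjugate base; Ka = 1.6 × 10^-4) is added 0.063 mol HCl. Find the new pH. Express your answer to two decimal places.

Added H+ converts HCOO- to HCOOH: HCOOH → 0.495 mol, HCOO- → 0.097 mol.
pKa = −log(1.6 × 10^-4) = 3.796
pH = pKa + log(n_HCOO-/n_HCOOH) = 3.796 + log(0.097/0.495) = 3.796 + (-0.708)

pH = 3.09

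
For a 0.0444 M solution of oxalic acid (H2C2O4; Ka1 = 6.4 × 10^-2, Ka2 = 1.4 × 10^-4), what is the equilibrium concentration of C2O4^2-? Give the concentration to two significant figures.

1.4 × 10^-4 M

First ionization gives [H+] ≈ [HC2O4-] = 3.02 × 10^-2 M.
Second step: Ka2 = [H+][C2O4^2-]/[HC2O4-] ≈ [C2O4^2-] (since [H+] ≈ [HC2O4-]).
So [C2O4^2-] ≈ Ka2.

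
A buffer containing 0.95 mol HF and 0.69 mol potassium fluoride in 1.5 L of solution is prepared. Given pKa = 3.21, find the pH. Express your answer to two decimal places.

Henderson–Hasselbalch: pH = pKa + log([F-]/[HF]) = 3.21 + log(0.69/0.95)
pH = 3.21 + (-0.139) = 3.07

pH = 3.07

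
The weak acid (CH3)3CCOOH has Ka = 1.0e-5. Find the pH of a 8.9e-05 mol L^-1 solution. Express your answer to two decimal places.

pH = 4.60

(CH3)3CCOOH ⇌ (CH3)3CCOO- + H+
Ka = x²/(8.9e-05 − x) = 1.0 × 10^-5
x is not negligible relative to C₀; solve x² + 1e-05·x − 8.9e-10 = 0.
x = (−Ka + √(Ka² + 4·Ka·C₀))/2 = 2.52 × 10^-5 M
pH = −log(2.52 × 10^-5) = 4.60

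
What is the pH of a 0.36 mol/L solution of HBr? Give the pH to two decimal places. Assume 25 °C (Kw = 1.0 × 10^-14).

pH = 0.44

HBr is a strong acid and dissociates completely, so [H+] = 0.36 M.
pH = -log(0.36) = 0.44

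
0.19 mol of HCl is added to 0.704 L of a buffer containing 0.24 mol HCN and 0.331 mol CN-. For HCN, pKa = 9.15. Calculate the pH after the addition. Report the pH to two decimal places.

pH = 8.67

Added H+ converts CN- to HCN: HCN → 0.43 mol, CN- → 0.141 mol.
pH = pKa + log([A⁻]/[HA]) = 9.15 + log(0.141/0.43) = 9.15 -0.484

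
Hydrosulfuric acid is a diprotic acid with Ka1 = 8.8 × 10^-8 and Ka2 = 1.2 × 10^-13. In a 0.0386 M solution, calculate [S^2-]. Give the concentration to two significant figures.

First ionization gives [H+] ≈ [HS-] = 5.83 × 10^-5 M.
Second step: Ka2 = [H+][S^2-]/[HS-] ≈ [S^2-] (since [H+] ≈ [HS-]).
So [S^2-] ≈ Ka2.

1.2 × 10^-13 M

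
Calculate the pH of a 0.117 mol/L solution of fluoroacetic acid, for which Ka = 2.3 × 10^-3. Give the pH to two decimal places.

FCH2COOH ⇌ FCH2COO- + H+
From the ICE table, Ka = [H+]²/(0.117 − [H+]) = 2.3 × 10^-3.
Here C₀/Ka ≈ 50.9, so the small-[H+] approximation fails. Use the quadratic:
[H+] = (−Ka + √(Ka² + 4·Ka·C₀))/2 = 1.53 × 10^-2 M
pH = −log[H+] = −log(1.53 × 10^-2) = 1.82

pH = 1.82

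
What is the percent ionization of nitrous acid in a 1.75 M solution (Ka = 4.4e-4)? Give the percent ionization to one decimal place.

HNO2 ⇌ NO2- + H+; let x = [H+] at equilibrium.
x ≈ √(Ka·C₀) = √(4.4 × 10^-4 × 1.75) = 2.77 × 10^-2 M
% ionization = x/C₀ × 100% = 2.77 × 10^-2/1.75 × 100% = 1.6%

1.6%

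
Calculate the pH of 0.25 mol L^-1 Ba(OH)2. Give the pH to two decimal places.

Ba(OH)2 is a strong base (each formula unit releases 2 OH-); [OH-] = 0.5 M.
pOH = -log(0.5) = 0.30
pH = 14.00 - 0.30 = 13.70

pH = 13.70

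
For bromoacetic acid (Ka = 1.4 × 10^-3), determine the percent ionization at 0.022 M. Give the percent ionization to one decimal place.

22.2%

BrCH2COOH ⇌ BrCH2COO- + H+; let x = [H+] at equilibrium.
Solve x² + 0.0014x − 3.08e-05 = 0 → x = 4.89 × 10^-3 M
% ionization = x/C₀ × 100% = 4.89 × 10^-3/0.022 × 100% = 22.2%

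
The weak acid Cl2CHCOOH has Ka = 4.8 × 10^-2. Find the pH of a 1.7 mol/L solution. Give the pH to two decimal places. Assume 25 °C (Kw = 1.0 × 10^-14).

Cl2CHCOOH ⇌ Cl2CHCOO- + H+
Ka = [H+]²/(1.7 − [H+]) = 4.8 × 10^-2
The 5% rule fails; solving [H+]² + Ka·[H+] − Ka·C₀ = 0 exactly:
[H+] = (−Ka + √(Ka² + 4·Ka·C₀))/2 = 2.63 × 10^-1 M
pH = −log[H+] = −log(2.63 × 10^-1) = 0.58

pH = 0.58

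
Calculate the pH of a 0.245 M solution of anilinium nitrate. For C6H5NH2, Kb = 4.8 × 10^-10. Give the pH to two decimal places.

pH = 2.65

C6H5NH3+ is the conjugate acid of the weak base C6H5NH2.
Ka = Kw/Kb = 1.0×10^-14 / 4.8 × 10^-10 = 2.08 × 10^-5
Ka = [H+]²/(0.245 − [H+]) = 2.08 × 10^-5
Since Ka ≪ C₀, [H+] ≈ √(Ka·C₀) = 2.26 × 10^-3 M.
([H+]/C₀ = 0.92% < 5%, so the approximation holds.)
pH = −log[H+] = −log(2.26 × 10^-3) = 2.65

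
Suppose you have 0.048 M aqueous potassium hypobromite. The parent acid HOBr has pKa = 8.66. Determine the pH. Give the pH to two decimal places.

pH = 10.67

OBr- is the conjugate base of the weak acid HOBr.
Ka = 10^(−8.66) = 2.19 × 10^-9
Kb = Kw/Ka = 1.0×10^-14 / 2.19 × 10^-9 = 4.57 × 10^-6
From the ICE table, Kb = [OH-]²/(0.048 − [OH-]) = 4.57 × 10^-6.
Neglecting [OH-] in the denominator: [OH-] = √(4.57 × 10^-6 × 0.048) = 4.68 × 10^-4 M
Check: 0.98% ionized — well under 5%, approximation valid.
pOH = −log(4.68 × 10^-4) = 3.33; pH = 14.00 − 3.33 = 10.67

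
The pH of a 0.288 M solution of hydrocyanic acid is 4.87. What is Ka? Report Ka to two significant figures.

Ka = 6.3 × 10^-10

[H+] = 10^(-4.87) = 1.35 × 10^-5 M
At equilibrium [HA] = 0.288 − 1.35 × 10^-5 = 2.88 × 10^-1 M
Ka = [H+][A-]/[HA] = (1.35 × 10^-5)² / 2.88 × 10^-1 = 6.3 × 10^-10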